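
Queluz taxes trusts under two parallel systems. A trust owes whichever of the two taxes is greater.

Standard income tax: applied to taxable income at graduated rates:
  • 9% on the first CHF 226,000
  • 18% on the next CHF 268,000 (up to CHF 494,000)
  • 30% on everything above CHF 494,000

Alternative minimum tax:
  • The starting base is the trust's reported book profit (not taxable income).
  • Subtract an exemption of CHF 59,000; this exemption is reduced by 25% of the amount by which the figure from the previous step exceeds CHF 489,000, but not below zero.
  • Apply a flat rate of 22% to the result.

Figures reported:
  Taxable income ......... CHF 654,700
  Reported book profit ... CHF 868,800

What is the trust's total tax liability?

Alternative minimum tax:
  Base (reported book profit): CHF 868,800
  Exemption: 25% × (CHF 868,800 − CHF 489,000) = CHF 94,950 ≥ CHF 59,000, so the exemption is fully phased out
  Base: CHF 868,800 − CHF 0 = CHF 868,800
  CHF 868,800 × 22% = CHF 191,136

Standard income tax:
  CHF 226,000 × 9% = CHF 20,340
  CHF 268,000 × 18% = CHF 48,240
  CHF 160,700 × 30% = CHF 48,210
  → CHF 116,790

CHF 191,136 > CHF 116,790, so the alternative minimum tax is the binding amount.

CHF 191,136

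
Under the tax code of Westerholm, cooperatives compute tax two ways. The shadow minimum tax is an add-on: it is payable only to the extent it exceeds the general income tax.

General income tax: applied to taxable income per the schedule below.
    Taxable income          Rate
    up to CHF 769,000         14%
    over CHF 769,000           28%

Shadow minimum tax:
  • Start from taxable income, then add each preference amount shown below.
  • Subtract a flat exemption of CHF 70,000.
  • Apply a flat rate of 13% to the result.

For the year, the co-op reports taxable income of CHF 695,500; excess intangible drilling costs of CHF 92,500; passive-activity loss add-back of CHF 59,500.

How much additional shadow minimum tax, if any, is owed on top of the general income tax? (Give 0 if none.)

General income tax:
  CHF 695,500 × 14% = CHF 97,370

Shadow minimum tax:
  Adjusted income: CHF 695,500 + CHF 92,500 + CHF 59,500 = CHF 847,500
  Less exemption CHF 70,000 → base CHF 777,500
  CHF 777,500 × 13% = CHF 101,075

Excess of shadow minimum tax over general income tax: CHF 101,075 − CHF 97,370 = CHF 3,705.

CHF 3,705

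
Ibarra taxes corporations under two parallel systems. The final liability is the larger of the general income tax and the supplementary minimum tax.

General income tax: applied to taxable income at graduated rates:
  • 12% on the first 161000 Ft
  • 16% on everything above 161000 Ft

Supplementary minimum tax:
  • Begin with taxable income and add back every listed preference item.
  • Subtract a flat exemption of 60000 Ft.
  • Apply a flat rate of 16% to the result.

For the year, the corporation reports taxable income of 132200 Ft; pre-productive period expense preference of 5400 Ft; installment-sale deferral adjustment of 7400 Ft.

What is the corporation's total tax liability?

General income tax:
  132200 Ft × 12% = 15864 Ft

Supplementary minimum tax:
  Adjusted income: 132200 Ft + 5400 Ft + 7400 Ft = 145000 Ft
  Less exemption 60000 Ft → base 85000 Ft
  85000 Ft × 16% = 13600 Ft

15864 Ft > 13600 Ft, so the general income tax governs.

15864 Ft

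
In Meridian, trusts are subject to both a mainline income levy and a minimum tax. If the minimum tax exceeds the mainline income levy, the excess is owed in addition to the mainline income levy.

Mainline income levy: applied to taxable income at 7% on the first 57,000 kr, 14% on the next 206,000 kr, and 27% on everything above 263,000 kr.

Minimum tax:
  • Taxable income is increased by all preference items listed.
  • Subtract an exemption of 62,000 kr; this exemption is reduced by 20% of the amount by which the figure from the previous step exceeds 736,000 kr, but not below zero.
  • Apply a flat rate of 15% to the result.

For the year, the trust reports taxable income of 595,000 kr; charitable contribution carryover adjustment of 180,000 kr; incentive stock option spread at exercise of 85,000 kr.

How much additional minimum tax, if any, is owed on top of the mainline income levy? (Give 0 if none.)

950 kr

Minimum tax:
  Adjusted income: 595,000 kr + 180,000 kr + 85,000 kr = 860,000 kr
  Exemption: 62,000 kr − 20% × (860,000 kr − 736,000 kr) = 62,000 kr − 24,800 kr = 37,200 kr
  Base: 860,000 kr − 37,200 kr = 822,800 kr
  822,800 kr × 15% = 123,420 kr

Mainline income levy:
  57,000 kr × 7% = 3,990 kr
  206,000 kr × 14% = 28,840 kr
  332,000 kr × 27% = 89,640 kr
  → 122,470 kr

Excess of minimum tax over mainline income levy: 123,420 kr − 122,470 kr = 950 kr.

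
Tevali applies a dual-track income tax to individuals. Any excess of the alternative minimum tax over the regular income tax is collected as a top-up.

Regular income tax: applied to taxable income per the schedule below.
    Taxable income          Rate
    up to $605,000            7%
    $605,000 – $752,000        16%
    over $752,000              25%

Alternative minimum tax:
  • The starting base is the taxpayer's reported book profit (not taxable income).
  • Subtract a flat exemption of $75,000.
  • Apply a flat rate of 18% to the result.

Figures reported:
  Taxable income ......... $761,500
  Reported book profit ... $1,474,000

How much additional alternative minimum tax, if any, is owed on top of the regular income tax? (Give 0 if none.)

$183,575

Regular income tax:
  $605,000 × 7% = $42,350
  $147,000 × 16% = $23,520
  $9,500 × 25% = $2,375
  → $68,245

Alternative minimum tax:
  Base (reported book profit): $1,474,000
  Less exemption $75,000 → base $1,399,000
  $1,399,000 × 18% = $251,820

Excess of alternative minimum tax over regular income tax: $251,820 − $68,245 = $183,575.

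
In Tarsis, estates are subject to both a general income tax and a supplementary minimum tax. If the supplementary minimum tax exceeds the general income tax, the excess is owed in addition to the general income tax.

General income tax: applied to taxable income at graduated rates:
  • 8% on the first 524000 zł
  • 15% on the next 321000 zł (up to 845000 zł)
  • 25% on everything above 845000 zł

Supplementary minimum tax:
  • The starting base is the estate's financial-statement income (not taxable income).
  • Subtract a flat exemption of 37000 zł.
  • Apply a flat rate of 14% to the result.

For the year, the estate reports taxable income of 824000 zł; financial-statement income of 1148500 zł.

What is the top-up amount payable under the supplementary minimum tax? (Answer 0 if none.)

Supplementary minimum tax:
  Base (financial-statement income): 1148500 zł
  Less exemption 37000 zł → base 1111500 zł
  1111500 zł × 14% = 155610 zł

General income tax:
  524000 zł × 8% = 41920 zł
  300000 zł × 15% = 45000 zł
  → 86920 zł

Excess of supplementary minimum tax over general income tax: 155610 zł − 86920 zł = 68690 zł.

68690 zł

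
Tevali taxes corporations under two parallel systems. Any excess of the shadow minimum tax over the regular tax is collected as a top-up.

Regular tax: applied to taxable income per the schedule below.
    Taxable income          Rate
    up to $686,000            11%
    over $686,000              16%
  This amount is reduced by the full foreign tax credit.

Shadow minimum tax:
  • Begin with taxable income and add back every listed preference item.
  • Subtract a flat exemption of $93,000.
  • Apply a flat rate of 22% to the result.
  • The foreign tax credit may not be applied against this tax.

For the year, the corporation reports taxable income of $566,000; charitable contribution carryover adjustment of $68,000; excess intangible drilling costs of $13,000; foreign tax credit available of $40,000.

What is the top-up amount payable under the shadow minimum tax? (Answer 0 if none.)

$99,620

Shadow minimum tax:
  Adjusted income: $566,000 + $68,000 + $13,000 = $647,000
  Less exemption $93,000 → base $554,000
  $554,000 × 22% = $121,880

Regular tax:
  $566,000 × 11% = $62,260
  Less foreign tax credit $40,000 → $22,260

Excess of shadow minimum tax over regular tax: $121,880 − $22,260 = $99,620.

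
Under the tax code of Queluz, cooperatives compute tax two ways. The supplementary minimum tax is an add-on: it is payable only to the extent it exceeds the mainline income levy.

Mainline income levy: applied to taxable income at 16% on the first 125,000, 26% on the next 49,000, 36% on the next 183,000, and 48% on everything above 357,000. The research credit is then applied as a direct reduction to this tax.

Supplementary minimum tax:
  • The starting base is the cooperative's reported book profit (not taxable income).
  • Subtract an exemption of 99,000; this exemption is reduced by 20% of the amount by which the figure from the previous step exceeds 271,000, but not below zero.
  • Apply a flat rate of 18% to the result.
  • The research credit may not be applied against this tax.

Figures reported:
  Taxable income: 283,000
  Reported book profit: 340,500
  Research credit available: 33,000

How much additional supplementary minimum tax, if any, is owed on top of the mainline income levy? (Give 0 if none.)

6,992

Supplementary minimum tax:
  Base (reported book profit): 340,500
  Exemption: 99,000 − 20% × (340,500 − 271,000) = 99,000 − 13,900 = 85,100
  Base: 340,500 − 85,100 = 255,400
  255,400 × 18% = 45,972

Mainline income levy:
  125,000 × 16% = 20,000
  49,000 × 26% = 12,740
  109,000 × 36% = 39,240
  → 71,980
  Less research credit 33,000 → 38,980

Excess of supplementary minimum tax over mainline income levy: 45,972 − 38,980 = 6,992.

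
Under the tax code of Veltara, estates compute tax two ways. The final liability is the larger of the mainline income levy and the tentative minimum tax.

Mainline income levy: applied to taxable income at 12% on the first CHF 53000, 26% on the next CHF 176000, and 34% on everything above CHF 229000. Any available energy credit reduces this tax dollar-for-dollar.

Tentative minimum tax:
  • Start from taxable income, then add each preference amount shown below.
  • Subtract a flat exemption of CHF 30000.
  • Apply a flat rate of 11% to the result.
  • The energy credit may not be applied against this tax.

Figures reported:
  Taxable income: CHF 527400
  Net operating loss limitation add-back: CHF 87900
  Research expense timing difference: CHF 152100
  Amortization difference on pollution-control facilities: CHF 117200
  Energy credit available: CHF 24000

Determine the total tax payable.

CHF 129576

Mainline income levy:
  CHF 53000 × 12% = CHF 6360
  CHF 176000 × 26% = CHF 45760
  CHF 298400 × 34% = CHF 101456
  → CHF 153576
  Less energy credit CHF 24000 → CHF 129576

Tentative minimum tax:
  Adjusted income: CHF 527400 + CHF 87900 + CHF 152100 + CHF 117200 = CHF 884600
  Less exemption CHF 30000 → base CHF 854600
  CHF 854600 × 11% = CHF 94006

CHF 129576 > CHF 94006, so the mainline income levy governs.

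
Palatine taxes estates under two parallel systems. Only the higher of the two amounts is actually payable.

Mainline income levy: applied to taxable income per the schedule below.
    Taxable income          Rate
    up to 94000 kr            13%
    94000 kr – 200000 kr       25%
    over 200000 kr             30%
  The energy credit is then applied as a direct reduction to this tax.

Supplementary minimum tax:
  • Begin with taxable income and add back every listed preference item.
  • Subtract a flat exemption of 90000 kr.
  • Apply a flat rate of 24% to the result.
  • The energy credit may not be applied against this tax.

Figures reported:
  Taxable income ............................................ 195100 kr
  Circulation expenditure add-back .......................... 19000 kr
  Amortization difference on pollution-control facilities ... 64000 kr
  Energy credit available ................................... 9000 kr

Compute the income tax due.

Supplementary minimum tax:
  Adjusted income: 195100 kr + 19000 kr + 64000 kr = 278100 kr
  Less exemption 90000 kr → base 188100 kr
  188100 kr × 24% = 45144 kr

Mainline income levy:
  94000 kr × 13% = 12220 kr
  101100 kr × 25% = 25275 kr
  → 37495 kr
  Less energy credit 9000 kr → 28495 kr

45144 kr > 28495 kr, so the supplementary minimum tax is the binding amount.

45144 kr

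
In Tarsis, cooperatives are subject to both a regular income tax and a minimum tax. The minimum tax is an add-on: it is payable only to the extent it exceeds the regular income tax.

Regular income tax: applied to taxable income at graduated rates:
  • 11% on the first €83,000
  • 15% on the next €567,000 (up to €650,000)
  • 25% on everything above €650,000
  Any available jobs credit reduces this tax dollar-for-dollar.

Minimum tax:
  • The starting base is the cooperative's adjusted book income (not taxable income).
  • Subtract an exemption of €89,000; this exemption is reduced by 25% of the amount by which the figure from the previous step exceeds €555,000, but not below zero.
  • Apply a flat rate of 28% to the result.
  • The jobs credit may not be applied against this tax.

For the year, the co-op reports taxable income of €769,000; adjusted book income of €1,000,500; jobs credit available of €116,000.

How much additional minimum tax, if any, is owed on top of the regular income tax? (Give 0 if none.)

€272,210

Minimum tax:
  Base (adjusted book income): €1,000,500
  Exemption: 25% × (€1,000,500 − €555,000) = €111,375 ≥ €89,000, so the exemption is fully phased out
  Base: €1,000,500 − €0 = €1,000,500
  €1,000,500 × 28% = €280,140

Regular income tax:
  €83,000 × 11% = €9,130
  €567,000 × 15% = €85,050
  €119,000 × 25% = €29,750
  → €123,930
  Less jobs credit €116,000 → €7,930

Excess of minimum tax over regular income tax: €280,140 − €7,930 = €272,210.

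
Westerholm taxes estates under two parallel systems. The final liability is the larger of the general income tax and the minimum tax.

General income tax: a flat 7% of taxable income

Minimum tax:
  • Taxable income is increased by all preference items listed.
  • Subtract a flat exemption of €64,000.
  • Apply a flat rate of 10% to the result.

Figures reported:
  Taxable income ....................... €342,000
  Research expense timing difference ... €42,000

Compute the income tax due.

€32,000

Minimum tax:
  Adjusted income: €342,000 + €42,000 = €384,000
  Less exemption €64,000 → base €320,000
  €320,000 × 10% = €32,000

General income tax:
  €342,000 × 7% = €23,940

€32,000 > €23,940, so the minimum tax is the binding amount.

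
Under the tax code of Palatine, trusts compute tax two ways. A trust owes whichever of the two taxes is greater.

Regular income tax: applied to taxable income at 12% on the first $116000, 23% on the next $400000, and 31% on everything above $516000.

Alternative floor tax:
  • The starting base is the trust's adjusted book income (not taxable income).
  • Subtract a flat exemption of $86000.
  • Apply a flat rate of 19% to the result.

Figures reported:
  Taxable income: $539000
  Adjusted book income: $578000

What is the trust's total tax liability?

$113050

Regular income tax:
  $116000 × 12% = $13920
  $400000 × 23% = $92000
  $23000 × 31% = $7130
  → $113050

Alternative floor tax:
  Base (adjusted book income): $578000
  Less exemption $86000 → base $492000
  $492000 × 19% = $93480

$113050 > $93480, so the regular income tax governs.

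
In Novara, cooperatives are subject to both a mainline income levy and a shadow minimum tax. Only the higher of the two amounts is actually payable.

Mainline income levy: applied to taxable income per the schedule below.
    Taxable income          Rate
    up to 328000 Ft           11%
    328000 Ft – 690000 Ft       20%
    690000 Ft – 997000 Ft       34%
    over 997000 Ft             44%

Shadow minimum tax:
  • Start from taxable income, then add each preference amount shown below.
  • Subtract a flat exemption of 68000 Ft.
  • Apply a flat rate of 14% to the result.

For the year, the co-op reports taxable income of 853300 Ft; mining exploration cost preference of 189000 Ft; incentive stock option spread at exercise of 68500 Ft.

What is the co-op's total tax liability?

Mainline income levy:
  328000 Ft × 11% = 36080 Ft
  362000 Ft × 20% = 72400 Ft
  163300 Ft × 34% = 55522 Ft
  → 164002 Ft

Shadow minimum tax:
  Adjusted income: 853300 Ft + 189000 Ft + 68500 Ft = 1110800 Ft
  Less exemption 68000 Ft → base 1042800 Ft
  1042800 Ft × 14% = 145992 Ft

164002 Ft > 145992 Ft, so the mainline income levy governs.

164002 Ft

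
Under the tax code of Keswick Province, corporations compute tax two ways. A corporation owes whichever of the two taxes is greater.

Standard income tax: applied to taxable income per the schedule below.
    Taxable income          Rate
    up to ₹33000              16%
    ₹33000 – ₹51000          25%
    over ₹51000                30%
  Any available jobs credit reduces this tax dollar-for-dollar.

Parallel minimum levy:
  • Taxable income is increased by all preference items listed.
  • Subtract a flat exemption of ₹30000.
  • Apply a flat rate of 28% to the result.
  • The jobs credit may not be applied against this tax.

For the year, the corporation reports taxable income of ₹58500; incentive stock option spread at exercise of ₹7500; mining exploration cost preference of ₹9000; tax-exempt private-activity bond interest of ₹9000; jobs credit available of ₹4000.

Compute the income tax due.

₹15120

Standard income tax:
  ₹33000 × 16% = ₹5280
  ₹18000 × 25% = ₹4500
  ₹7500 × 30% = ₹2250
  → ₹12030
  Less jobs credit ₹4000 → ₹8030

Parallel minimum levy:
  Adjusted income: ₹58500 + ₹7500 + ₹9000 + ₹9000 = ₹84000
  Less exemption ₹30000 → base ₹54000
  ₹54000 × 28% = ₹15120

₹15120 > ₹8030, so the parallel minimum levy is the binding amount.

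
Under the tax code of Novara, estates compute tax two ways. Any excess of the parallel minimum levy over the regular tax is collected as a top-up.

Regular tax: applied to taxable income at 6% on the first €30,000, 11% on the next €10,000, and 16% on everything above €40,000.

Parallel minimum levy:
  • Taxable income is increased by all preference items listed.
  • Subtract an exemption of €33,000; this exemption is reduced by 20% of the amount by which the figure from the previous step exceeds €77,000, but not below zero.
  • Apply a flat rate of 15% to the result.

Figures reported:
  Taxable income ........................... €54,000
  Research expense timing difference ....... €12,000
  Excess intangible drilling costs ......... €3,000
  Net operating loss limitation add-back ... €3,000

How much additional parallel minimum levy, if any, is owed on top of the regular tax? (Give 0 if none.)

€710

Regular tax:
  €30,000 × 6% = €1,800
  €10,000 × 11% = €1,100
  €14,000 × 16% = €2,240
  → €5,140

Parallel minimum levy:
  Adjusted income: €54,000 + €12,000 + €3,000 + €3,000 = €72,000
  Exemption: €72,000 ≤ €77,000, so full €33,000 applies
  Base: €72,000 − €33,000 = €39,000
  €39,000 × 15% = €5,850

Excess of parallel minimum levy over regular tax: €5,850 − €5,140 = €710.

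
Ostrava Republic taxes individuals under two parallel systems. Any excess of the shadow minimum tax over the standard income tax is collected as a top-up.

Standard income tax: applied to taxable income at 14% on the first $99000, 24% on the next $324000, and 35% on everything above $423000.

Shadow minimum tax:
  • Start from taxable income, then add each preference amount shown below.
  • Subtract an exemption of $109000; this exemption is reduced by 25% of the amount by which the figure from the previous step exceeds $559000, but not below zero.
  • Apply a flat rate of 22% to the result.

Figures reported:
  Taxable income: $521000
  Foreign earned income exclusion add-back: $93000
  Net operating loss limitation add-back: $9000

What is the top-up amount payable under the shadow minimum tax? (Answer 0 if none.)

$0

Standard income tax:
  $99000 × 14% = $13860
  $324000 × 24% = $77760
  $98000 × 35% = $34300
  → $125920

Shadow minimum tax:
  Adjusted income: $521000 + $93000 + $9000 = $623000
  Exemption: $109000 − 25% × ($623000 − $559000) = $109000 − $16000 = $93000
  Base: $623000 − $93000 = $530000
  $530000 × 22% = $116600

$116600 ≤ $125920, so no add-on is due.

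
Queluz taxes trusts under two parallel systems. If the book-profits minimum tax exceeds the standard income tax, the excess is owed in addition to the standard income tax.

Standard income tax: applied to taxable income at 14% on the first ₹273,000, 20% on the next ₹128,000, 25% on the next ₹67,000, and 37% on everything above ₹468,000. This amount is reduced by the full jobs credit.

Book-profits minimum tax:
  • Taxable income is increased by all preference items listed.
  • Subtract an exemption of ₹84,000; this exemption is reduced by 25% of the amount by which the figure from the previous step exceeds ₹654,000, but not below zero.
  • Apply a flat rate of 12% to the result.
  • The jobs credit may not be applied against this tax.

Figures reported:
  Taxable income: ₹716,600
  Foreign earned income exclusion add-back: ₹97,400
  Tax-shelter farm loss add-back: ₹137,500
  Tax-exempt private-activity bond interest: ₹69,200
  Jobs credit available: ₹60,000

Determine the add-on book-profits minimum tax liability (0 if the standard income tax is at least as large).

₹9,932

Standard income tax:
  ₹273,000 × 14% = ₹38,220
  ₹128,000 × 20% = ₹25,600
  ₹67,000 × 25% = ₹16,750
  ₹248,600 × 37% = ₹91,982
  → ₹172,552
  Less jobs credit ₹60,000 → ₹112,552

Book-profits minimum tax:
  Adjusted income: ₹716,600 + ₹97,400 + ₹137,500 + ₹69,200 = ₹1,020,700
  Exemption: 25% × (₹1,020,700 − ₹654,000) = ₹91,675 ≥ ₹84,000, so the exemption is fully phased out
  Base: ₹1,020,700 − ₹0 = ₹1,020,700
  ₹1,020,700 × 12% = ₹122,484

Excess of book-profits minimum tax over standard income tax: ₹122,484 − ₹112,552 = ₹9,932.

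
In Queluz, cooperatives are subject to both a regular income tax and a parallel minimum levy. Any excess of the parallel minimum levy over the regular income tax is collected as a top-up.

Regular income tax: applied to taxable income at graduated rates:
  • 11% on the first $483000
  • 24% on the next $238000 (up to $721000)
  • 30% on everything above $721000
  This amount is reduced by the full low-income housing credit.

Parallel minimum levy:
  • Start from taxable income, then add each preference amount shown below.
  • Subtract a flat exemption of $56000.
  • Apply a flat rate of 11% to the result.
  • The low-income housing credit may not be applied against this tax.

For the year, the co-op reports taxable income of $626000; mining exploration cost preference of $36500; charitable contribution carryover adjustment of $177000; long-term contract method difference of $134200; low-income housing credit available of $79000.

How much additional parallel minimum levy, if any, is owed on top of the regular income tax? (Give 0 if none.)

$92497

Regular income tax:
  $483000 × 11% = $53130
  $143000 × 24% = $34320
  → $87450
  Less low-income housing credit $79000 → $8450

Parallel minimum levy:
  Adjusted income: $626000 + $36500 + $177000 + $134200 = $973700
  Less exemption $56000 → base $917700
  $917700 × 11% = $100947

Excess of parallel minimum levy over regular income tax: $100947 − $8450 = $92497.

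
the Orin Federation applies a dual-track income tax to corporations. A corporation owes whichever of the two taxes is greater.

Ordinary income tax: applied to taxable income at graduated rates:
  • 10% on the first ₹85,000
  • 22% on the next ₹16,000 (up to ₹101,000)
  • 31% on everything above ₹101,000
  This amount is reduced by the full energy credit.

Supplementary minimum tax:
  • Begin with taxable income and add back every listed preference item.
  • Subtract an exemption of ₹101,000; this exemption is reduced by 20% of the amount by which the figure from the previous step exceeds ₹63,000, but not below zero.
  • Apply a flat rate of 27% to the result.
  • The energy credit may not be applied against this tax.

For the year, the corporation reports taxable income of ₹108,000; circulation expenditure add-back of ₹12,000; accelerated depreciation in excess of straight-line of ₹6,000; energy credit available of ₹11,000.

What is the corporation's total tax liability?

₹10,152

Ordinary income tax:
  ₹85,000 × 10% = ₹8,500
  ₹16,000 × 22% = ₹3,520
  ₹7,000 × 31% = ₹2,170
  → ₹14,190
  Less energy credit ₹11,000 → ₹3,190

Supplementary minimum tax:
  Adjusted income: ₹108,000 + ₹12,000 + ₹6,000 = ₹126,000
  Exemption: ₹101,000 − 20% × (₹126,000 − ₹63,000) = ₹101,000 − ₹12,600 = ₹88,400
  Base: ₹126,000 − ₹88,400 = ₹37,600
  ₹37,600 × 27% = ₹10,152

₹10,152 > ₹3,190, so the supplementary minimum tax is the binding amount.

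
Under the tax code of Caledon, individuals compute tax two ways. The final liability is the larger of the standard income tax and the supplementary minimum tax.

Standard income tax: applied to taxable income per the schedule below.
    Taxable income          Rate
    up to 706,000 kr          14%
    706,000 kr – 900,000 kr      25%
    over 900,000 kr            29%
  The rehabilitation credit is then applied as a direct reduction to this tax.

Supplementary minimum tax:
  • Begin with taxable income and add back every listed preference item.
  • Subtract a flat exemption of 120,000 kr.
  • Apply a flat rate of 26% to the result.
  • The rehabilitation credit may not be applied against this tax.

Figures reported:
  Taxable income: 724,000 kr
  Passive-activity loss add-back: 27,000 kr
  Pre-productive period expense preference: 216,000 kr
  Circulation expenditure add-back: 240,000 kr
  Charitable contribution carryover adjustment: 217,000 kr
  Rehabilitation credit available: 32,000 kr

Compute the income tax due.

Supplementary minimum tax:
  Adjusted income: 724,000 kr + 27,000 kr + 216,000 kr + 240,000 kr + 217,000 kr = 1,424,000 kr
  Less exemption 120,000 kr → base 1,304,000 kr
  1,304,000 kr × 26% = 339,040 kr

Standard income tax:
  706,000 kr × 14% = 98,840 kr
  18,000 kr × 25% = 4,500 kr
  → 103,340 kr
  Less rehabilitation credit 32,000 kr → 71,340 kr

339,040 kr > 71,340 kr, so the supplementary minimum tax is the binding amount.

339,040 kr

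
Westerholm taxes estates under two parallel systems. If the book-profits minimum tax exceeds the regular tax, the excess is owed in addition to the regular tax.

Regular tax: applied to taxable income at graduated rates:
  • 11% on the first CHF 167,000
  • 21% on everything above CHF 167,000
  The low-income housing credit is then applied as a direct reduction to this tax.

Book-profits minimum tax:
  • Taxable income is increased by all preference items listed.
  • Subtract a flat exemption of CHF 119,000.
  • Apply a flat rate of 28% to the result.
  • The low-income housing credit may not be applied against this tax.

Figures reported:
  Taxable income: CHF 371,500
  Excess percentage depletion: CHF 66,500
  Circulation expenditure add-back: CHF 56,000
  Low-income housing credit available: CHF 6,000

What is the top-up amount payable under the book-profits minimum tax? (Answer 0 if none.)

CHF 49,685

Regular tax:
  CHF 167,000 × 11% = CHF 18,370
  CHF 204,500 × 21% = CHF 42,945
  → CHF 61,315
  Less low-income housing credit CHF 6,000 → CHF 55,315

Book-profits minimum tax:
  Adjusted income: CHF 371,500 + CHF 66,500 + CHF 56,000 = CHF 494,000
  Less exemption CHF 119,000 → base CHF 375,000
  CHF 375,000 × 28% = CHF 105,000

Excess of book-profits minimum tax over regular tax: CHF 105,000 − CHF 55,315 = CHF 49,685.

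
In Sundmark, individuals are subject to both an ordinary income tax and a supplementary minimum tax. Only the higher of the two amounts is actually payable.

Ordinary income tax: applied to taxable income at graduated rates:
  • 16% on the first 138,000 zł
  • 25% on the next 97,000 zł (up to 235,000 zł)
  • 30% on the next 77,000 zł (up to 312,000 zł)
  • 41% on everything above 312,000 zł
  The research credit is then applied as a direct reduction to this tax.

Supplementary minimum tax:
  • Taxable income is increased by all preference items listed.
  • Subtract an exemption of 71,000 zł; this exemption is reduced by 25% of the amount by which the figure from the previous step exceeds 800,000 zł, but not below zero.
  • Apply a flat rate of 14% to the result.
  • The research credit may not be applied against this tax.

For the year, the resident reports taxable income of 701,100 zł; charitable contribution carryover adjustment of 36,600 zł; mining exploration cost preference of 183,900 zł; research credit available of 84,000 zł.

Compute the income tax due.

Ordinary income tax:
  138,000 zł × 16% = 22,080 zł
  97,000 zł × 25% = 24,250 zł
  77,000 zł × 30% = 23,100 zł
  389,100 zł × 41% = 159,531 zł
  → 228,961 zł
  Less research credit 84,000 zł → 144,961 zł

Supplementary minimum tax:
  Adjusted income: 701,100 zł + 36,600 zł + 183,900 zł = 921,600 zł
  Exemption: 71,000 zł − 25% × (921,600 zł − 800,000 zł) = 71,000 zł − 30,400 zł = 40,600 zł
  Base: 921,600 zł − 40,600 zł = 881,000 zł
  881,000 zł × 14% = 123,340 zł

144,961 zł > 123,340 zł, so the ordinary income tax governs.

144,961 zł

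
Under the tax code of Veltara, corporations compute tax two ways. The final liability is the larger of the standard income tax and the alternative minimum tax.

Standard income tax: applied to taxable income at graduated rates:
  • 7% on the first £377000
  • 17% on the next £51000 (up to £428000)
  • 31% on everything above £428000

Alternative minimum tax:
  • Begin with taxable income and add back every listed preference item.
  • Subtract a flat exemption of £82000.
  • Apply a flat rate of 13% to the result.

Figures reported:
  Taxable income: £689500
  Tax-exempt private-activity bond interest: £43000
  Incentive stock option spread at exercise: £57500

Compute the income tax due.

£116125

Standard income tax:
  £377000 × 7% = £26390
  £51000 × 17% = £8670
  £261500 × 31% = £81065
  → £116125

Alternative minimum tax:
  Adjusted income: £689500 + £43000 + £57500 = £790000
  Less exemption £82000 → base £708000
  £708000 × 13% = £92040

£116125 > £92040, so the standard income tax governs.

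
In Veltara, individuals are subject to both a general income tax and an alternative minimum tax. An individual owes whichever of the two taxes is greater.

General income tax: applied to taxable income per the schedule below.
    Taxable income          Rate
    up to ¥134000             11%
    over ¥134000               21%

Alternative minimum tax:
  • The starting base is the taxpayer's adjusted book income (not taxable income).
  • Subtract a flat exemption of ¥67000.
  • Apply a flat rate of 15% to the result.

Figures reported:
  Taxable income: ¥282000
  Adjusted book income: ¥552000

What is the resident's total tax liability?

Alternative minimum tax:
  Base (adjusted book income): ¥552000
  Less exemption ¥67000 → base ¥485000
  ¥485000 × 15% = ¥72750

General income tax:
  ¥134000 × 11% = ¥14740
  ¥148000 × 21% = ¥31080
  → ¥45820

¥72750 > ¥45820, so the alternative minimum tax is the binding amount.

¥72750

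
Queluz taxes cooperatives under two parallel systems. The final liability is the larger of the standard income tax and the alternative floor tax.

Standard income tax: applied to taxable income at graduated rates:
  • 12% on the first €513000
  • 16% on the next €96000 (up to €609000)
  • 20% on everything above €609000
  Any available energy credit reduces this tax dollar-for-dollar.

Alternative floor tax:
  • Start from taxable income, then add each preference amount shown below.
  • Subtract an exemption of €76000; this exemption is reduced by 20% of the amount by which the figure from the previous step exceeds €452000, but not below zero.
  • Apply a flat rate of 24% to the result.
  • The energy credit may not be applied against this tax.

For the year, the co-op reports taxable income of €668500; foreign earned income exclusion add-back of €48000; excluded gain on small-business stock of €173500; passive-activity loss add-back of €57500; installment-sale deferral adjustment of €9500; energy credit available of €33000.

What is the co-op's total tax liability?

€229680

Standard income tax:
  €513000 × 12% = €61560
  €96000 × 16% = €15360
  €59500 × 20% = €11900
  → €88820
  Less energy credit €33000 → €55820

Alternative floor tax:
  Adjusted income: €668500 + €48000 + €173500 + €57500 + €9500 = €957000
  Exemption: 20% × (€957000 − €452000) = €101000 ≥ €76000, so the exemption is fully phased out
  Base: €957000 − €0 = €957000
  €957000 × 24% = €229680

€229680 > €55820, so the alternative floor tax is the binding amount.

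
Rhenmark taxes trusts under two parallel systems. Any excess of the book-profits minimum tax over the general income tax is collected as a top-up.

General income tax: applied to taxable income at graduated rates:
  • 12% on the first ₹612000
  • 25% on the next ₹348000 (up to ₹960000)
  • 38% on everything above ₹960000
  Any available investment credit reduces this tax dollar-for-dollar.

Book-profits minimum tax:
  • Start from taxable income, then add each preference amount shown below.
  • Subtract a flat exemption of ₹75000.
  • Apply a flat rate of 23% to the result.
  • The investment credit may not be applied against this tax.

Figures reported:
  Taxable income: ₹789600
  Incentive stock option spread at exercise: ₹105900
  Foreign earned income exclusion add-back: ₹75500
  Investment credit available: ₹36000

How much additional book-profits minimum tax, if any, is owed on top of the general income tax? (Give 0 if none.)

₹124240

General income tax:
  ₹612000 × 12% = ₹73440
  ₹177600 × 25% = ₹44400
  → ₹117840
  Less investment credit ₹36000 → ₹81840

Book-profits minimum tax:
  Adjusted income: ₹789600 + ₹105900 + ₹75500 = ₹971000
  Less exemption ₹75000 → base ₹896000
  ₹896000 × 23% = ₹206080

Excess of book-profits minimum tax over general income tax: ₹206080 − ₹81840 = ₹124240.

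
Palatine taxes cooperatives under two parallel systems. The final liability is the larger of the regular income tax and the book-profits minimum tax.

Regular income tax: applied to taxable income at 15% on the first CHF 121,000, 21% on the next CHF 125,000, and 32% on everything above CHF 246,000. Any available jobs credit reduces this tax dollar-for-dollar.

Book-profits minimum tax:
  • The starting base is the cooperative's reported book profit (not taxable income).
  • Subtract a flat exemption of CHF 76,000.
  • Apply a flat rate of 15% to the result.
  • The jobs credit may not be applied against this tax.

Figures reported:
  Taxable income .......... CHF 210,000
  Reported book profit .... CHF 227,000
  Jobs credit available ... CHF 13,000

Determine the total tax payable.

Book-profits minimum tax:
  Base (reported book profit): CHF 227,000
  Less exemption CHF 76,000 → base CHF 151,000
  CHF 151,000 × 15% = CHF 22,650

Regular income tax:
  CHF 121,000 × 15% = CHF 18,150
  CHF 89,000 × 21% = CHF 18,690
  → CHF 36,840
  Less jobs credit CHF 13,000 → CHF 23,840

CHF 23,840 > CHF 22,650, so the regular income tax governs.

CHF 23,840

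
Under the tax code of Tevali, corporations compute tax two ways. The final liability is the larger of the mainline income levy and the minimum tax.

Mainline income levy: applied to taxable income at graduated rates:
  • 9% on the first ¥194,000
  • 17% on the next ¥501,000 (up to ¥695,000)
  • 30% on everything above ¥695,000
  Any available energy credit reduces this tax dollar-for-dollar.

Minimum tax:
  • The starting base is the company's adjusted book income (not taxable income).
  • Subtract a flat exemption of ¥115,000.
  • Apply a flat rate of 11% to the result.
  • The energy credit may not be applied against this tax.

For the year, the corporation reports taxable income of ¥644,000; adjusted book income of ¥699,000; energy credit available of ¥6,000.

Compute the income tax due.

Mainline income levy:
  ¥194,000 × 9% = ¥17,460
  ¥450,000 × 17% = ¥76,500
  → ¥93,960
  Less energy credit ¥6,000 → ¥87,960

Minimum tax:
  Base (adjusted book income): ¥699,000
  Less exemption ¥115,000 → base ¥584,000
  ¥584,000 × 11% = ¥64,240

¥87,960 > ¥64,240, so the mainline income levy governs.

¥87,960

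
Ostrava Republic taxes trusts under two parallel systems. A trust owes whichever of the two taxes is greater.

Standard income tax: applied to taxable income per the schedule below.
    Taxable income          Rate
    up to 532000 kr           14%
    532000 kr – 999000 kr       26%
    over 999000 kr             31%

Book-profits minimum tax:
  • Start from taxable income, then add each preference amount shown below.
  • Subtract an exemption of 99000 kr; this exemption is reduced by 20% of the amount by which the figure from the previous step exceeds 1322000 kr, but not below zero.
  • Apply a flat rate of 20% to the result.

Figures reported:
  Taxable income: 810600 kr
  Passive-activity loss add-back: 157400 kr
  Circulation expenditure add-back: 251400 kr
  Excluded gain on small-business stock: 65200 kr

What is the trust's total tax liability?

237120 kr

Book-profits minimum tax:
  Adjusted income: 810600 kr + 157400 kr + 251400 kr + 65200 kr = 1284600 kr
  Exemption: 1284600 kr ≤ 1322000 kr, so full 99000 kr applies
  Base: 1284600 kr − 99000 kr = 1185600 kr
  1185600 kr × 20% = 237120 kr

Standard income tax:
  532000 kr × 14% = 74480 kr
  278600 kr × 26% = 72436 kr
  → 146916 kr

237120 kr > 146916 kr, so the book-profits minimum tax is the binding amount.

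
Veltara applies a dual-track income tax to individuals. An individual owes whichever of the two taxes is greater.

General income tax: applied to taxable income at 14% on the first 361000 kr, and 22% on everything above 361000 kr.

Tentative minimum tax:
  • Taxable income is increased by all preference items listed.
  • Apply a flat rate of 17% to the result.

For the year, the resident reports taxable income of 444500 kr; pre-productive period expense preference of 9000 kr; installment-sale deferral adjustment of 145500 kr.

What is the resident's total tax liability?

General income tax:
  361000 kr × 14% = 50540 kr
  83500 kr × 22% = 18370 kr
  → 68910 kr

Tentative minimum tax:
  Adjusted income: 444500 kr + 9000 kr + 145500 kr = 599000 kr
  599000 kr × 17% = 101830 kr

101830 kr > 68910 kr, so the tentative minimum tax is the binding amount.

101830 kr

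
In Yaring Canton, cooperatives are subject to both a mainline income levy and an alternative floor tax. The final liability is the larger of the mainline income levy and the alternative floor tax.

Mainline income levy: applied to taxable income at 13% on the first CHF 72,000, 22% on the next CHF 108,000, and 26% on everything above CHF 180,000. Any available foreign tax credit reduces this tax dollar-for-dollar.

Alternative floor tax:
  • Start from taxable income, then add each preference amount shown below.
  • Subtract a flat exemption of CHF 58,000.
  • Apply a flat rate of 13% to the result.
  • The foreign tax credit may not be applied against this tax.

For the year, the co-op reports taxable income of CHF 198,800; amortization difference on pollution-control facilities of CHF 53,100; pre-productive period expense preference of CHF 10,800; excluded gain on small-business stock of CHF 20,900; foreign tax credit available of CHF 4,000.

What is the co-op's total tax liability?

CHF 34,008

Mainline income levy:
  CHF 72,000 × 13% = CHF 9,360
  CHF 108,000 × 22% = CHF 23,760
  CHF 18,800 × 26% = CHF 4,888
  → CHF 38,008
  Less foreign tax credit CHF 4,000 → CHF 34,008

Alternative floor tax:
  Adjusted income: CHF 198,800 + CHF 53,100 + CHF 10,800 + CHF 20,900 = CHF 283,600
  Less exemption CHF 58,000 → base CHF 225,600
  CHF 225,600 × 13% = CHF 29,328

CHF 34,008 > CHF 29,328, so the mainline income levy governs.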